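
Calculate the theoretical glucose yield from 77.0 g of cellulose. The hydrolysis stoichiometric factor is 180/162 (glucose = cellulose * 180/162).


glucose = cellulose * 180/162
= 77.0 * 180/162
= 85.5556 g

85.5556 g


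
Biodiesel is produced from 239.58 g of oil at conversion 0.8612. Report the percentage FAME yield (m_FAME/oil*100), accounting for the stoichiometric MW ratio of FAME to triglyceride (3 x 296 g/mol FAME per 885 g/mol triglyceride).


m_FAME = oil * conv * (3 * 296 / 885) = oil * conv * (888/885)
= 239.58 * 0.8612 * 888 / 885
= 207.0257 g
Y = m_FAME / oil * 100 = conv * (888/885) * 100
= 0.8612 * 888 / 885 * 100
= 86.41%

86.41%


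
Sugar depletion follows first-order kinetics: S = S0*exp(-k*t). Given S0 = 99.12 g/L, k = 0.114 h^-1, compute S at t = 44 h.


S = S0 * exp(-k * t)
S = 99.12 * exp(-0.114 * 44)
S = 0.6573 g/L

0.6573 g/L


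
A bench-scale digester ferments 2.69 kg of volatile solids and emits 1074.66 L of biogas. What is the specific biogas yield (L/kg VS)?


Y = V / VS
= 1074.66 / 2.69
= 399.5019 L/kg VS

399.5019 L/kg VS


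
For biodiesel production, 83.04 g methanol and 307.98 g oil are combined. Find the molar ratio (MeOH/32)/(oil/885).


Molar ratio = n_MeOH / n_oil = (MeOH/32) / (oil/885) = (MeOH * 885) / (32 * oil)
= (83.04 * 885) / (32 * 307.98)
= 7.4569

7.4569


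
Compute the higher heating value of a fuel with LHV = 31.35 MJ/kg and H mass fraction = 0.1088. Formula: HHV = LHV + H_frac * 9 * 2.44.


HHV = LHV + H_frac * 9 * 2.44
= 31.35 + 0.1088 * 9 * 2.44
= 33.7392 MJ/kg

33.7392 MJ/kg


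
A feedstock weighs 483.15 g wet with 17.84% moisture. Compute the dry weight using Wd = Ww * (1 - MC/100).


Wd = Ww * (1 - MC/100)
= 483.15 * (1 - 17.84/100)
= 396.9560 g

396.9560 g


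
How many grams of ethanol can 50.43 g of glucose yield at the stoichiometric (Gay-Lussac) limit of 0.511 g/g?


Theoretical ethanol yield: m_EtOH = 0.511 * m_glucose
m_EtOH = 0.511 * 50.43 = 25.7697 g

25.7697 g


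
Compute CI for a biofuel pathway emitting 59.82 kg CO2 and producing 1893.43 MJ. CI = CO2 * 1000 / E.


CI = CO2 * 1000 / E
= 59.82 * 1000 / 1893.43
= 31.5935 g CO2/MJ

31.5935 g CO2/MJ


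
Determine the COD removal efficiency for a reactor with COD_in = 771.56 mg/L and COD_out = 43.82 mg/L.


eta = (COD_in - COD_out) / COD_in * 100
= (771.56 - 43.82) / 771.56 * 100
= 94.3206%

94.3206%


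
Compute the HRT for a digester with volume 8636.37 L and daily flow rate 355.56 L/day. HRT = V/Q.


HRT = V / Q
= 8636.37 / 355.56
= 24.2895 days

24.2895 days


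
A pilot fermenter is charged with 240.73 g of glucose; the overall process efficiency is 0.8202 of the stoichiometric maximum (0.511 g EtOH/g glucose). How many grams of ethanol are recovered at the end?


Actual ethanol: m = 0.511 * 240.73 * 0.8202
m = 100.8953 g

100.8953 g


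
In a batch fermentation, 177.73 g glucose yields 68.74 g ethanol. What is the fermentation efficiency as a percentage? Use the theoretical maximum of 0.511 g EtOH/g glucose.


Fermentation efficiency = (actual / (0.511 * glucose)) * 100
= (68.74 / (0.511 * 177.73)) * 100
= 75.6881%

75.6881%


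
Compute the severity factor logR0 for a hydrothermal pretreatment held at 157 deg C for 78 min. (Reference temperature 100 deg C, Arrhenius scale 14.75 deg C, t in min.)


logR0 = log10(t * exp((T - 100) / 14.75))
= log10(78 * exp((157 - 100) / 14.75))
= 3.5704

3.5704


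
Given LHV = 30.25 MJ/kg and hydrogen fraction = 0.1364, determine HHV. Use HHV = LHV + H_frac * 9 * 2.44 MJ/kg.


HHV = LHV + H_frac * 9 * 2.44
= 30.25 + 0.1364 * 9 * 2.44
= 33.2453 MJ/kg

33.2453 MJ/kg


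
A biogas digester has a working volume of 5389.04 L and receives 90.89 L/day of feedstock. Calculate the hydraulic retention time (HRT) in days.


HRT = V / Q
= 5389.04 / 90.89
= 59.2919 days

59.2919 days


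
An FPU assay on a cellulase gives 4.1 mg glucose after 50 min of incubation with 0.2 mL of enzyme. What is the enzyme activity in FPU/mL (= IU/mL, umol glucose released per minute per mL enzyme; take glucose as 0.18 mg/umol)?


Activity = glucose_mg / (0.18 mg/umol * V_mL * t_min)
= 4.1 / (0.18 * 0.2 * 50)
= 2.2778 FPU/mL

2.2778 FPU/mL


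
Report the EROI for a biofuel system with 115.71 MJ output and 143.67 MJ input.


EROI = E_out / E_in
= 115.71 / 143.67
= 0.8054

0.8054


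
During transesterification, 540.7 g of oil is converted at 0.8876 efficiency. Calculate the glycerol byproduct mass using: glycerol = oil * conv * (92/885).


glycerol = oil * conv * (92/885)
= 540.7 * 0.8876 * 92 / 885
= 49.8905 g

49.8905 g


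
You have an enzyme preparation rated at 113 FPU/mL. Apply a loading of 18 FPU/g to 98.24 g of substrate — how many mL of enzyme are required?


V = dosage * m_sub / activity
V = 18 * 98.24 / 113
V = 15.6488 mL

15.6488 mL


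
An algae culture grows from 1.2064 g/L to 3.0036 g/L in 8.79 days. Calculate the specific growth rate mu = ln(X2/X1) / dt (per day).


mu = ln(X2/X1) / dt
= ln(3.0036/1.2064) / 8.79
= 0.1038 per day

0.1038 per day


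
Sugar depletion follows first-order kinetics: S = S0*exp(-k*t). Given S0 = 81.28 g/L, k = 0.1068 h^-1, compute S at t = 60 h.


S = S0 * exp(-k * t)
S = 81.28 * exp(-0.1068 * 60)
S = 0.1340 g/L

0.1340 g/L


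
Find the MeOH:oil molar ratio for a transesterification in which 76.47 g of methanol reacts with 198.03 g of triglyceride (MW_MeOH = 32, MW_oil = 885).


Molar ratio = n_MeOH / n_oil = (MeOH/32) / (oil/885) = (MeOH * 885) / (32 * oil)
= (76.47 * 885) / (32 * 198.03)
= 10.6796

10.6796


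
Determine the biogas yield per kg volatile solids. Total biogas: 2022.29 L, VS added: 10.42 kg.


Y = V / VS
= 2022.29 / 10.42
= 194.0777 L/kg VS

194.0777 L/kg VS


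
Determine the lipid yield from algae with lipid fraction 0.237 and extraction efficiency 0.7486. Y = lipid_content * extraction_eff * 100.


Y = lipid_content * extraction_eff * 100
= 0.237 * 0.7486 * 100
= 17.7418%

17.7418%


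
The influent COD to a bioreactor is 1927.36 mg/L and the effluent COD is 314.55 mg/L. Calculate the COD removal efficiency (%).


eta = (COD_in - COD_out) / COD_in * 100
= (1927.36 - 314.55) / 1927.36 * 100
= 83.6797%

83.6797%


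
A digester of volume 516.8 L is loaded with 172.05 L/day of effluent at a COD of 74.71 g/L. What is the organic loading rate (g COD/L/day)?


OLR = Q * S / V
= 172.05 * 74.71 / 516.8
= 24.8720 g/L/day

24.8720 g/L/day


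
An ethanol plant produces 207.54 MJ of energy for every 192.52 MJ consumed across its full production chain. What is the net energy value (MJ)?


NEV = E_out - E_in
= 207.54 - 192.52
= 15.0200 MJ

15.0200 MJ


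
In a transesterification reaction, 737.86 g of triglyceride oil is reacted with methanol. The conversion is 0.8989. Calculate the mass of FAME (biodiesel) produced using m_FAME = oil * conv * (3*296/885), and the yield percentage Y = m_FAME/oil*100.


m_FAME = oil * conv * (3 * 296 / 885) = oil * conv * (888/885)
= 737.86 * 0.8989 * 888 / 885
= 665.5107 g
Y = m_FAME / oil * 100 = conv * (888/885) * 100
= 0.8989 * 888 / 885 * 100
= 90.19%

665.5107 g FAME; Y = 90.19%


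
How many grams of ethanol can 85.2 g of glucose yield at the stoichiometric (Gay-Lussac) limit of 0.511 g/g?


Theoretical ethanol yield: m_EtOH = 0.511 * m_glucose
m_EtOH = 0.511 * 85.2 = 43.5372 g

43.5372 g


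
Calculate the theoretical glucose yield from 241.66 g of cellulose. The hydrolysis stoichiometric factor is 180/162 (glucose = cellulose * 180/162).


glucose = cellulose * 180/162
= 241.66 * 180/162
= 268.5111 g

268.5111 g


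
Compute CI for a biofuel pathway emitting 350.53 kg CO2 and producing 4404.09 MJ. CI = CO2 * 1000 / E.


CI = CO2 * 1000 / E
= 350.53 * 1000 / 4404.09
= 79.5919 g CO2/MJ

79.5919 g CO2/MJ


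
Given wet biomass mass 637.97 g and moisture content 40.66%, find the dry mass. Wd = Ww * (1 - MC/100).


Wd = Ww * (1 - MC/100)
= 637.97 * (1 - 40.66/100)
= 378.5714 g

378.5714 g


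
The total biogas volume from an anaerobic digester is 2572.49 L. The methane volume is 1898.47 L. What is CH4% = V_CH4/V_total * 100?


CH4% = V_CH4 / V_total * 100
= 1898.47 / 2572.49 * 100
= 73.7989%

73.7989%


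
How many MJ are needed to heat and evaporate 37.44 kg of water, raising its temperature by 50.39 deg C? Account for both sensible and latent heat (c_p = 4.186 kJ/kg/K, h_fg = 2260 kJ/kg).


E = m_water * (4.186 * dT + 2260) / 1000
= 37.44 * (4.186 * 50.39 + 2260) / 1000
= 92.5117 MJ

92.5117 MJ


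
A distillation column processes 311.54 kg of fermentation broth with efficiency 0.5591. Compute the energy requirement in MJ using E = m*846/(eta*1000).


E = m * 846 / (eta * 1000)
= 311.54 * 846 / (0.5591 * 1000)
= 471.4055 MJ

471.4055 MJ


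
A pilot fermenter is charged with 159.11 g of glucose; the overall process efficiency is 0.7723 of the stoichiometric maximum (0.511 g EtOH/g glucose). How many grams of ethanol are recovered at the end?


Actual ethanol: m = 0.511 * 159.11 * 0.7723
m = 62.7920 g

62.7920 g


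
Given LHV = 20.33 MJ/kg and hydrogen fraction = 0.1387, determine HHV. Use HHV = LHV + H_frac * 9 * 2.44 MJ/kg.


HHV = LHV + H_frac * 9 * 2.44
= 20.33 + 0.1387 * 9 * 2.44
= 23.3759 MJ/kg

23.3759 MJ/kg


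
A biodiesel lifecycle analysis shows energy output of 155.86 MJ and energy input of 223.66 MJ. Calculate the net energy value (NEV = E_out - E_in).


NEV = E_out - E_in
= 155.86 - 223.66
= -67.8000 MJ

-67.8000 MJ


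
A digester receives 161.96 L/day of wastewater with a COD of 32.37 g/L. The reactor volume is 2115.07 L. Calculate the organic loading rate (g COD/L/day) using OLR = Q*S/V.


OLR = Q * S / V
= 161.96 * 32.37 / 2115.07
= 2.4787 g/L/day

2.4787 g/L/day


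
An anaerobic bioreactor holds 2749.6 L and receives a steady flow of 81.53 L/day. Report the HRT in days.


HRT = V / Q
= 2749.6 / 81.53
= 33.7250 days

33.7250 days


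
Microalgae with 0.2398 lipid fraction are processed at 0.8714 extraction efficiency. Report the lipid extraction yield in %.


Y = lipid_content * extraction_eff * 100
= 0.2398 * 0.8714 * 100
= 20.8962%

20.8962%


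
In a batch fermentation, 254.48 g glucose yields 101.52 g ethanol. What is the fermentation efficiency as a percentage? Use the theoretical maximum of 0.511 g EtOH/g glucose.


Fermentation efficiency = (actual / (0.511 * glucose)) * 100
= (101.52 / (0.511 * 254.48)) * 100
= 78.0687%

78.0687%


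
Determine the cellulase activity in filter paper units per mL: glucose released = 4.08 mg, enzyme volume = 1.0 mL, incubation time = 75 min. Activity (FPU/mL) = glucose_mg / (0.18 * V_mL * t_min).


Activity = glucose_mg / (0.18 mg/umol * V_mL * t_min)
= 4.08 / (0.18 * 1.0 * 75)
= 0.3022 FPU/mL

0.3022 FPU/mL


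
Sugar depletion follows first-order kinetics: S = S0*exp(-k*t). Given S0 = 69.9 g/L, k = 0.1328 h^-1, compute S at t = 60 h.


S = S0 * exp(-k * t)
S = 69.9 * exp(-0.1328 * 60)
S = 0.0242 g/L

0.0242 g/L


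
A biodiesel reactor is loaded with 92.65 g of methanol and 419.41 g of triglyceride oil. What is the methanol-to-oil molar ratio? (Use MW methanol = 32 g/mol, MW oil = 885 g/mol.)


Molar ratio = n_MeOH / n_oil = (MeOH/32) / (oil/885) = (MeOH * 885) / (32 * oil)
= (92.65 * 885) / (32 * 419.41)
= 6.1094

6.1094


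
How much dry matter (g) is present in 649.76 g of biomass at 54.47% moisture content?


Wd = Ww * (1 - MC/100)
= 649.76 * (1 - 54.47/100)
= 295.8357 g

295.8357 g


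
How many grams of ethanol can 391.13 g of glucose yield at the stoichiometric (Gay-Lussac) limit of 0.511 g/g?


Theoretical ethanol yield: m_EtOH = 0.511 * m_glucose
m_EtOH = 0.511 * 391.13 = 199.8674 g

199.8674 g


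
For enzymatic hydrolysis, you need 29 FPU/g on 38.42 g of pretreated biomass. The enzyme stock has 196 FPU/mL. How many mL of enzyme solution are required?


V = dosage * m_sub / activity
V = 29 * 38.42 / 196
V = 5.6846 mL

5.6846 mL


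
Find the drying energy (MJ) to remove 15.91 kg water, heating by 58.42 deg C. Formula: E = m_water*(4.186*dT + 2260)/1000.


E = m_water * (4.186 * dT + 2260) / 1000
= 15.91 * (4.186 * 58.42 + 2260) / 1000
= 39.8473 MJ

39.8473 MJ


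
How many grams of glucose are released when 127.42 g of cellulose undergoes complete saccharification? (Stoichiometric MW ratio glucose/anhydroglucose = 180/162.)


glucose = cellulose * 180/162
= 127.42 * 180/162
= 141.5778 g

141.5778 g


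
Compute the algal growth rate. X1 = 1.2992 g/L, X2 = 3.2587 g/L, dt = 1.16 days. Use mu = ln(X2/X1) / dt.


mu = ln(X2/X1) / dt
= ln(3.2587/1.2992) / 1.16
= 0.7927 per day

0.7927 per day


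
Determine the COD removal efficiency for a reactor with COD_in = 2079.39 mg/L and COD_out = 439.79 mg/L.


eta = (COD_in - COD_out) / COD_in * 100
= (2079.39 - 439.79) / 2079.39 * 100
= 78.8500%

78.8500%


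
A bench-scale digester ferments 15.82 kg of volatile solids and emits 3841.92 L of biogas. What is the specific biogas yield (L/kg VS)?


Y = V / VS
= 3841.92 / 15.82
= 242.8521 L/kg VS

242.8521 L/kg VS


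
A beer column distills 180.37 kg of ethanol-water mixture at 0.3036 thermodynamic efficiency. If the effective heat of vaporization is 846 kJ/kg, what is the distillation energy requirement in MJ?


E = m * 846 / (eta * 1000)
= 180.37 * 846 / (0.3036 * 1000)
= 502.6121 MJ

502.6121 MJ


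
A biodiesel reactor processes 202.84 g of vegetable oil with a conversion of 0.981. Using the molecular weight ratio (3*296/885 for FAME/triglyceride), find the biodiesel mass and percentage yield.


m_FAME = oil * conv * (3 * 296 / 885) = oil * conv * (888/885)
= 202.84 * 0.981 * 888 / 885
= 199.6606 g
Y = m_FAME / oil * 100 = conv * (888/885) * 100
= 0.981 * 888 / 885 * 100
= 98.43%

199.6606 g FAME; Y = 98.43%


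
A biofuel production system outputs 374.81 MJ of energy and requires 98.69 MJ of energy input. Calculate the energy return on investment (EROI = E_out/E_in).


EROI = E_out / E_in
= 374.81 / 98.69
= 3.7979

3.7979


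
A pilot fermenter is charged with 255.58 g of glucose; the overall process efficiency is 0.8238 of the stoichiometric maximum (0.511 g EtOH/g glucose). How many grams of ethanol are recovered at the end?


Actual ethanol: m = 0.511 * 255.58 * 0.8238
m = 107.5894 g

107.5894 g


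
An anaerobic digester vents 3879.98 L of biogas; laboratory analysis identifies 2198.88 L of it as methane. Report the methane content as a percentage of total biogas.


CH4% = V_CH4 / V_total * 100
= 2198.88 / 3879.98 * 100
= 56.6725%

56.6725%


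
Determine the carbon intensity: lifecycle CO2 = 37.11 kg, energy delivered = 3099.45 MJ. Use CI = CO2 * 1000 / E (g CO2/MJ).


CI = CO2 * 1000 / E
= 37.11 * 1000 / 3099.45
= 11.9731 g CO2/MJ

11.9731 g CO2/MJ


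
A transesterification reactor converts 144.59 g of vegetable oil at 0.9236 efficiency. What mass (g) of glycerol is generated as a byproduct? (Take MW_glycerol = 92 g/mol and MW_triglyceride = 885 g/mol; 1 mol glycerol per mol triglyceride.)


glycerol = oil * conv * (92/885)
= 144.59 * 0.9236 * 92 / 885
= 13.8825 g

13.8825 g


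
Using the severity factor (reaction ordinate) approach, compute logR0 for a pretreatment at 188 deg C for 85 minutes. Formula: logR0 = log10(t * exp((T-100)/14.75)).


logR0 = log10(t * exp((T - 100) / 14.75))
= log10(85 * exp((188 - 100) / 14.75))
= 4.5205

4.5205


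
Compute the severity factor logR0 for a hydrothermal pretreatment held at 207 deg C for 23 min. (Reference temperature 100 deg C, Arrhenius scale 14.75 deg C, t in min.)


logR0 = log10(t * exp((T - 100) / 14.75))
= log10(23 * exp((207 - 100) / 14.75))
= 4.5122

4.5122


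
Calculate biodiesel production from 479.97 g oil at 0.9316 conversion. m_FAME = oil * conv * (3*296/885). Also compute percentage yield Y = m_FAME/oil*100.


m_FAME = oil * conv * (3 * 296 / 885) = oil * conv * (888/885)
= 479.97 * 0.9316 * 888 / 885
= 448.6558 g
Y = m_FAME / oil * 100 = conv * (888/885) * 100
= 0.9316 * 888 / 885 * 100
= 93.48%

448.6558 g FAME; Y = 93.48%


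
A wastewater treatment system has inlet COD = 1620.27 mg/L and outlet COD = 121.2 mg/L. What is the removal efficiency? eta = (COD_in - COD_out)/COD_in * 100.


eta = (COD_in - COD_out) / COD_in * 100
= (1620.27 - 121.2) / 1620.27 * 100
= 92.5198%

92.5198%


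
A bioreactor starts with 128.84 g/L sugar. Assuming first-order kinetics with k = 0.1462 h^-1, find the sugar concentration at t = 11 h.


S = S0 * exp(-k * t)
S = 128.84 * exp(-0.1462 * 11)
S = 25.7999 g/L

25.7999 g/L


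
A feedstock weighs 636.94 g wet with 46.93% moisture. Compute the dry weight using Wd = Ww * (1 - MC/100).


Wd = Ww * (1 - MC/100)
= 636.94 * (1 - 46.93/100)
= 338.0241 g

338.0241 g


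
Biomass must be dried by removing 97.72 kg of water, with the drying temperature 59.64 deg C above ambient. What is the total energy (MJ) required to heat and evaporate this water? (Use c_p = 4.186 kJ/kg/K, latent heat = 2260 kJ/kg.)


E = m_water * (4.186 * dT + 2260) / 1000
= 97.72 * (4.186 * 59.64 + 2260) / 1000
= 245.2433 MJ

245.2433 MJ


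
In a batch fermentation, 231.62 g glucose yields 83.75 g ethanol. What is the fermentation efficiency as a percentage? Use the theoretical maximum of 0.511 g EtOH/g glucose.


Fermentation efficiency = (actual / (0.511 * glucose)) * 100
= (83.75 / (0.511 * 231.62)) * 100
= 70.7600%

70.7600%


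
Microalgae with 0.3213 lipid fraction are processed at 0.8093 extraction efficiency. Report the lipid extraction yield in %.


Y = lipid_content * extraction_eff * 100
= 0.3213 * 0.8093 * 100
= 26.0028%

26.0028%


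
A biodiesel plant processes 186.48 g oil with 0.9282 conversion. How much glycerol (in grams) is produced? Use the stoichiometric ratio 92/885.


glycerol = oil * conv * (92/885)
= 186.48 * 0.9282 * 92 / 885
= 17.9936 g

17.9936 g


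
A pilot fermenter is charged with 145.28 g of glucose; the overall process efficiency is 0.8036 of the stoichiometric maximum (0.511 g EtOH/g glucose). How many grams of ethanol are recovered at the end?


Actual ethanol: m = 0.511 * 145.28 * 0.8036
m = 59.6577 g

59.6577 g


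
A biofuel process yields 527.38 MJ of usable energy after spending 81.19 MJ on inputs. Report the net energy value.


NEV = E_out - E_in
= 527.38 - 81.19
= 446.1900 MJ

446.1900 MJ


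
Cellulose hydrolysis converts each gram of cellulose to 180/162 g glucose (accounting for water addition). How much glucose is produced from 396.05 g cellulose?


glucose = cellulose * 180/162
= 396.05 * 180/162
= 440.0556 g

440.0556 g


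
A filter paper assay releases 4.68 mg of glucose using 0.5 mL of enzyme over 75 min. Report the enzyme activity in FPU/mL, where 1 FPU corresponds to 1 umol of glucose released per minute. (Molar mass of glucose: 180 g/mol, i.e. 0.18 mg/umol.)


Activity = glucose_mg / (0.18 mg/umol * V_mL * t_min)
= 4.68 / (0.18 * 0.5 * 75)
= 0.6933 FPU/mL

0.6933 FPU/mL


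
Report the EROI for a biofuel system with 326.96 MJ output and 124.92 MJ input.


EROI = E_out / E_in
= 326.96 / 124.92
= 2.6174

2.6174


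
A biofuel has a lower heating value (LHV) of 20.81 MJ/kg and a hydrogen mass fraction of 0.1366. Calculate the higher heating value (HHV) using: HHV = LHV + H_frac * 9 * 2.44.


HHV = LHV + H_frac * 9 * 2.44
= 20.81 + 0.1366 * 9 * 2.44
= 23.8097 MJ/kg

23.8097 MJ/kg


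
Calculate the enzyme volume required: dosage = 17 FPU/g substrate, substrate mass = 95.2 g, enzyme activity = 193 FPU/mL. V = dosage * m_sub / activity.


V = dosage * m_sub / activity
V = 17 * 95.2 / 193
V = 8.3855 mL

8.3855 mL


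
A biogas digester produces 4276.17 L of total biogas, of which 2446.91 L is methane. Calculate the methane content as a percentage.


CH4% = V_CH4 / V_total * 100
= 2446.91 / 4276.17 * 100
= 57.2220%

57.2220%


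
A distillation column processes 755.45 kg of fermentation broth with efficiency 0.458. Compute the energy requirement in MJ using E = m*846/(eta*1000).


E = m * 846 / (eta * 1000)
= 755.45 * 846 / (0.458 * 1000)
= 1395.4382 MJ

1395.4382 MJ


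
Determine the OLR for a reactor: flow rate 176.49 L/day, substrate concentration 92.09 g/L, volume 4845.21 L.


OLR = Q * S / V
= 176.49 * 92.09 / 4845.21
= 3.3544 g/L/day

3.3544 g/L/day


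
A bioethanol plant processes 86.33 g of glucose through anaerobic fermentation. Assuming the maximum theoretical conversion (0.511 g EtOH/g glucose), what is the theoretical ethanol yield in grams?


Theoretical ethanol yield: m_EtOH = 0.511 * m_glucose
m_EtOH = 0.511 * 86.33 = 44.1146 g

44.1146 g


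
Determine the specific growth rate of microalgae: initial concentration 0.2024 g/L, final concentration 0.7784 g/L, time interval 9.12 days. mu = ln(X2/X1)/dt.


mu = ln(X2/X1) / dt
= ln(0.7784/0.2024) / 9.12
= 0.1477 per day

0.1477 per day


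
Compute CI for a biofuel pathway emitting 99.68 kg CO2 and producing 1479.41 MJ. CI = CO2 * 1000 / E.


CI = CO2 * 1000 / E
= 99.68 * 1000 / 1479.41
= 67.3782 g CO2/MJ

67.3782 g CO2/MJ


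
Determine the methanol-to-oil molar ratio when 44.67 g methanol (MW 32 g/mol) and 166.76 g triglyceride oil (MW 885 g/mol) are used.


Molar ratio = n_MeOH / n_oil = (MeOH/32) / (oil/885) = (MeOH * 885) / (32 * oil)
= (44.67 * 885) / (32 * 166.76)
= 7.4083

7.4083


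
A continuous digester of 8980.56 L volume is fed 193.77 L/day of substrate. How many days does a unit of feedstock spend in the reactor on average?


HRT = V / Q
= 8980.56 / 193.77
= 46.3465 days

46.3465 days


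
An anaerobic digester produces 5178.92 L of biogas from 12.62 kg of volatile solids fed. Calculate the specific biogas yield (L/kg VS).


Y = V / VS
= 5178.92 / 12.62
= 410.3740 L/kg VS

410.3740 L/kg VS


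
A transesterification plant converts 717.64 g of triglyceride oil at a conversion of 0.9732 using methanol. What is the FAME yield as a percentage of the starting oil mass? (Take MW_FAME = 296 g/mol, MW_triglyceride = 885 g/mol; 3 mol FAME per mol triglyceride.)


m_FAME = oil * conv * (3 * 296 / 885) = oil * conv * (888/885)
= 717.64 * 0.9732 * 888 / 885
= 700.7747 g
Y = m_FAME / oil * 100 = conv * (888/885) * 100
= 0.9732 * 888 / 885 * 100
= 97.65%

97.65%


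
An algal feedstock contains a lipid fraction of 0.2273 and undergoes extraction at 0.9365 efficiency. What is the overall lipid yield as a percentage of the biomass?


Y = lipid_content * extraction_eff * 100
= 0.2273 * 0.9365 * 100
= 21.2866%

21.2866%


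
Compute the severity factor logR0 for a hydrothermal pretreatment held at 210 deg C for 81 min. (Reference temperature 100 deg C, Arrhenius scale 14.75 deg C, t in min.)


logR0 = log10(t * exp((T - 100) / 14.75))
= log10(81 * exp((210 - 100) / 14.75))
= 5.1473

5.1473


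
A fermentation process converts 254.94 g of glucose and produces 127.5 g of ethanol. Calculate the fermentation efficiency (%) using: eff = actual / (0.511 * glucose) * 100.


Fermentation efficiency = (actual / (0.511 * glucose)) * 100
= (127.5 / (0.511 * 254.94)) * 100
= 97.8704%

97.8704%


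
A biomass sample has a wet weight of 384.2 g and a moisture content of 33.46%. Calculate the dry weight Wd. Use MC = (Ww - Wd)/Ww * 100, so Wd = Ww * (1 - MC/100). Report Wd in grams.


Wd = Ww * (1 - MC/100)
= 384.2 * (1 - 33.46/100)
= 255.6467 g

255.6467 g


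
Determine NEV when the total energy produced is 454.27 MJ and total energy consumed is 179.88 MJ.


NEV = E_out - E_in
= 454.27 - 179.88
= 274.3900 MJ

274.3900 MJ


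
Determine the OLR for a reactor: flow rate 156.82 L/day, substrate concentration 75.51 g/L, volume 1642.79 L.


OLR = Q * S / V
= 156.82 * 75.51 / 1642.79
= 7.2082 g/L/day

7.2082 g/L/day


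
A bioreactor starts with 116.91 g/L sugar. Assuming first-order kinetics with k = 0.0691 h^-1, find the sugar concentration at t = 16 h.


S = S0 * exp(-k * t)
S = 116.91 * exp(-0.0691 * 16)
S = 38.6986 g/L

38.6986 g/L


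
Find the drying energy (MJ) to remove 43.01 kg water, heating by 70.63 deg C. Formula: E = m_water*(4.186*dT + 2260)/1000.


E = m_water * (4.186 * dT + 2260) / 1000
= 43.01 * (4.186 * 70.63 + 2260) / 1000
= 109.9188 MJ

109.9188 MJ


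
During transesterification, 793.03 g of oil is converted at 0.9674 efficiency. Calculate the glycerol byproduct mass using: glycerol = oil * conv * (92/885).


glycerol = oil * conv * (92/885)
= 793.03 * 0.9674 * 92 / 885
= 79.7518 g

79.7518 g


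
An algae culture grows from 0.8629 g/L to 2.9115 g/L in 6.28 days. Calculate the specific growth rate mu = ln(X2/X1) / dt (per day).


mu = ln(X2/X1) / dt
= ln(2.9115/0.8629) / 6.28
= 0.1937 per day

0.1937 per day


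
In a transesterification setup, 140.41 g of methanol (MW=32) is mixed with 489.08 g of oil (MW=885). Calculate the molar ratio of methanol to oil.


Molar ratio = n_MeOH / n_oil = (MeOH/32) / (oil/885) = (MeOH * 885) / (32 * oil)
= (140.41 * 885) / (32 * 489.08)
= 7.9398

7.9398


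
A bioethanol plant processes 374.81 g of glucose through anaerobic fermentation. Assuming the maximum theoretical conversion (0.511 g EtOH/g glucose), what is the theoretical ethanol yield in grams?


Theoretical ethanol yield: m_EtOH = 0.511 * m_glucose
m_EtOH = 0.511 * 374.81 = 191.5279 g

191.5279 g


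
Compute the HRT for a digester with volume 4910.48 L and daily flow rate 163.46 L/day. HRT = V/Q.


HRT = V / Q
= 4910.48 / 163.46
= 30.0409 days

30.0409 days


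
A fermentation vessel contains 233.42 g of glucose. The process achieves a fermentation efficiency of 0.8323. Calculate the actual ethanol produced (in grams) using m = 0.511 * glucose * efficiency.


Actual ethanol: m = 0.511 * 233.42 * 0.8323
m = 99.2748 g

99.2748 g


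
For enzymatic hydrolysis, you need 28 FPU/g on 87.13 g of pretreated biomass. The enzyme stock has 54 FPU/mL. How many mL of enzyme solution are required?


V = dosage * m_sub / activity
V = 28 * 87.13 / 54
V = 45.1785 mL

45.1785 mL


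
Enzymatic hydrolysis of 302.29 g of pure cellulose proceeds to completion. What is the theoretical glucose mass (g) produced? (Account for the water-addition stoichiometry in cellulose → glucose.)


glucose = cellulose * 180/162
= 302.29 * 180/162
= 335.8778 g

335.8778 g


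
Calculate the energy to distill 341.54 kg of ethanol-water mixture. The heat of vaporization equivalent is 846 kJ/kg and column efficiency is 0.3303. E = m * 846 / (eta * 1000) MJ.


E = m * 846 / (eta * 1000)
= 341.54 * 846 / (0.3303 * 1000)
= 874.7891 MJ

874.7891 MJ


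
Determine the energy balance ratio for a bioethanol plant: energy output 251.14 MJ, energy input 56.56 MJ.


EROI = E_out / E_in
= 251.14 / 56.56
= 4.4402

4.4402


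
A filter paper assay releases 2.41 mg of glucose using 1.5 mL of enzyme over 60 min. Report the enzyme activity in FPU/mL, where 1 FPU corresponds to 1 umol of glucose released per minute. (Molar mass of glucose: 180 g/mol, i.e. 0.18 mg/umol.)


Activity = glucose_mg / (0.18 mg/umol * V_mL * t_min)
= 2.41 / (0.18 * 1.5 * 60)
= 0.1488 FPU/mL

0.1488 FPU/mL


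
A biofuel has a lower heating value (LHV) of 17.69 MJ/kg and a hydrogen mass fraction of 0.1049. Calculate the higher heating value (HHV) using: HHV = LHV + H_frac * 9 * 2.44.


HHV = LHV + H_frac * 9 * 2.44
= 17.69 + 0.1049 * 9 * 2.44
= 19.9936 MJ/kg

19.9936 MJ/kg


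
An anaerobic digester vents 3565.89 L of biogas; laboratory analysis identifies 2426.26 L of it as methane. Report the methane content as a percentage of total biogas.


CH4% = V_CH4 / V_total * 100
= 2426.26 / 3565.89 * 100
= 68.0408%

68.0408%


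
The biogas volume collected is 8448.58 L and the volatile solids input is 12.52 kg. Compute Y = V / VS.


Y = V / VS
= 8448.58 / 12.52
= 674.8067 L/kg VS

674.8067 L/kg VS


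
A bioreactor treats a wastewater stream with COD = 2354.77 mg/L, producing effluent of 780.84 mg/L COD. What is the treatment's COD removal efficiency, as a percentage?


eta = (COD_in - COD_out) / COD_in * 100
= (2354.77 - 780.84) / 2354.77 * 100
= 66.8401%

66.8401%


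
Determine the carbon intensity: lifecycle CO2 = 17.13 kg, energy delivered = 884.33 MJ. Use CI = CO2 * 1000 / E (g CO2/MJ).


CI = CO2 * 1000 / E
= 17.13 * 1000 / 884.33
= 19.3706 g CO2/MJ

19.3706 g CO2/MJ


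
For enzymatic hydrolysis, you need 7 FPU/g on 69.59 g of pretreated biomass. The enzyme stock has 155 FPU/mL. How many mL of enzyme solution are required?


V = dosage * m_sub / activity
V = 7 * 69.59 / 155
V = 3.1428 mL

3.1428 mL


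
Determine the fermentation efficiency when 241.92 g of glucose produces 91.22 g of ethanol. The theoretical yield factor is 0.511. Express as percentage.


Fermentation efficiency = (actual / (0.511 * glucose)) * 100
= (91.22 / (0.511 * 241.92)) * 100
= 73.7900%

73.7900%


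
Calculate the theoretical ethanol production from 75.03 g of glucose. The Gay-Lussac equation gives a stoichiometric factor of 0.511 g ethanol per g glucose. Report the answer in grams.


Theoretical ethanol yield: m_EtOH = 0.511 * m_glucose
m_EtOH = 0.511 * 75.03 = 38.3403 g

38.3403 g


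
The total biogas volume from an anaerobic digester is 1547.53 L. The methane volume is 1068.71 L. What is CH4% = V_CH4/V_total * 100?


CH4% = V_CH4 / V_total * 100
= 1068.71 / 1547.53 * 100
= 69.0591%

69.0591%


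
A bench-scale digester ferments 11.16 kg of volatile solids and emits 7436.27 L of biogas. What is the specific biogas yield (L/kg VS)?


Y = V / VS
= 7436.27 / 11.16
= 666.3324 L/kg VS

666.3324 L/kg VS


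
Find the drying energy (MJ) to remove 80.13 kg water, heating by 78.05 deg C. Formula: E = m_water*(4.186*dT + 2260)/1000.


E = m_water * (4.186 * dT + 2260) / 1000
= 80.13 * (4.186 * 78.05 + 2260) / 1000
= 207.2737 MJ

207.2737 MJ


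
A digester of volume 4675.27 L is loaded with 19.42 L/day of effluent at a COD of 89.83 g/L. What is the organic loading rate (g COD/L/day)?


OLR = Q * S / V
= 19.42 * 89.83 / 4675.27
= 0.3731 g/L/day

0.3731 g/L/day


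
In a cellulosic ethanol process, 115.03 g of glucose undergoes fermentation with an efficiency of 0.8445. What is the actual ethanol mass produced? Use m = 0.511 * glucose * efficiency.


Actual ethanol: m = 0.511 * 115.03 * 0.8445
m = 49.6400 g

49.6400 g


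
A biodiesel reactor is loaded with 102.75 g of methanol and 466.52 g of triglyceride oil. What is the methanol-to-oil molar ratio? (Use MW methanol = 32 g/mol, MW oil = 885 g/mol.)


Molar ratio = n_MeOH / n_oil = (MeOH/32) / (oil/885) = (MeOH * 885) / (32 * oil)
= (102.75 * 885) / (32 * 466.52)
= 6.0912

6.0912


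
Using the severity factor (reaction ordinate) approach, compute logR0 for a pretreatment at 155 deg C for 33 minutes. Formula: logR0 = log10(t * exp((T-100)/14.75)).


logR0 = log10(t * exp((T - 100) / 14.75))
= log10(33 * exp((155 - 100) / 14.75))
= 3.1379

3.1379


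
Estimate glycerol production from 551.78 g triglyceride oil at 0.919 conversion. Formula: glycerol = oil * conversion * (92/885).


glycerol = oil * conv * (92/885)
= 551.78 * 0.919 * 92 / 885
= 52.7140 g

52.7140 g


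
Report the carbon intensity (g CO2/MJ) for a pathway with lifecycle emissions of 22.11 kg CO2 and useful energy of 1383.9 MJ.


CI = CO2 * 1000 / E
= 22.11 * 1000 / 1383.9
= 15.9766 g CO2/MJ

15.9766 g CO2/MJ


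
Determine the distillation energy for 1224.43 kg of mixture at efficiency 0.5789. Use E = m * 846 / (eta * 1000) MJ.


E = m * 846 / (eta * 1000)
= 1224.43 * 846 / (0.5789 * 1000)
= 1789.3726 MJ

1789.3726 MJ


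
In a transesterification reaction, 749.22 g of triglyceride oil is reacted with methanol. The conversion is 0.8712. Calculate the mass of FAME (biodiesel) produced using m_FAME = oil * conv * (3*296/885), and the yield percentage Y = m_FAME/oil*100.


m_FAME = oil * conv * (3 * 296 / 885) = oil * conv * (888/885)
= 749.22 * 0.8712 * 888 / 885
= 654.9331 g
Y = m_FAME / oil * 100 = conv * (888/885) * 100
= 0.8712 * 888 / 885 * 100
= 87.42%

654.9331 g FAME; Y = 87.42%


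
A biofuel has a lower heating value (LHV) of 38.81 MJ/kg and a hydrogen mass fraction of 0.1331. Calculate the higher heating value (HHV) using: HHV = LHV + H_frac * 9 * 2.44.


HHV = LHV + H_frac * 9 * 2.44
= 38.81 + 0.1331 * 9 * 2.44
= 41.7329 MJ/kg

41.7329 MJ/kg


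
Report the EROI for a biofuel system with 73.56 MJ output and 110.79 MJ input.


EROI = E_out / E_in
= 73.56 / 110.79
= 0.6640

0.6640


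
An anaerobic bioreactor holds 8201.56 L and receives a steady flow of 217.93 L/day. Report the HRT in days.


HRT = V / Q
= 8201.56 / 217.93
= 37.6339 days

37.6339 days


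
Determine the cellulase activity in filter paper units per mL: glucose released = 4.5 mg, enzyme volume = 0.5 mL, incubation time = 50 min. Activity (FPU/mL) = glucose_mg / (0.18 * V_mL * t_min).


Activity = glucose_mg / (0.18 mg/umol * V_mL * t_min)
= 4.5 / (0.18 * 0.5 * 50)
= 1.0000 FPU/mL

1.0000 FPU/mL


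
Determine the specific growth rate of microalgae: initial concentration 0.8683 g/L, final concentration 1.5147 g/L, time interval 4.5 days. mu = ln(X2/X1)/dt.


mu = ln(X2/X1) / dt
= ln(1.5147/0.8683) / 4.5
= 0.1237 per day

0.1237 per day


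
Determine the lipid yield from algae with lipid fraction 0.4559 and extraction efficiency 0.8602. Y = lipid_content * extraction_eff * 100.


Y = lipid_content * extraction_eff * 100
= 0.4559 * 0.8602 * 100
= 39.2165%

39.2165%


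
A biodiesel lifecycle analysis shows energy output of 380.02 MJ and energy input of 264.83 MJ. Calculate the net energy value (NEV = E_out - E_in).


NEV = E_out - E_in
= 380.02 - 264.83
= 115.1900 MJ

115.1900 MJ


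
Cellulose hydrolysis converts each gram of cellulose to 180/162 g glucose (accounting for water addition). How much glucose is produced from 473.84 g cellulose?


glucose = cellulose * 180/162
= 473.84 * 180/162
= 526.4889 g

526.4889 g


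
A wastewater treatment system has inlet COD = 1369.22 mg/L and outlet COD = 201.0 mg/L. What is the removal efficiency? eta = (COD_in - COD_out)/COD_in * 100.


eta = (COD_in - COD_out) / COD_in * 100
= (1369.22 - 201.0) / 1369.22 * 100
= 85.3201%

85.3201%


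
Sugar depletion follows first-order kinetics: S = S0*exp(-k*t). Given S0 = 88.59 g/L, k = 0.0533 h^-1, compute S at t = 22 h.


S = S0 * exp(-k * t)
S = 88.59 * exp(-0.0533 * 22)
S = 27.4240 g/L

27.4240 g/L


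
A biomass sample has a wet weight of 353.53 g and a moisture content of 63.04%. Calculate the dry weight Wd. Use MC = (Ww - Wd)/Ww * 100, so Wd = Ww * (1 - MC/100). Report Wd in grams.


Wd = Ww * (1 - MC/100)
= 353.53 * (1 - 63.04/100)
= 130.6647 g

130.6647 g


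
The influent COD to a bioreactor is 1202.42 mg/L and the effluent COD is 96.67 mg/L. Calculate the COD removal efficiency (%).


eta = (COD_in - COD_out) / COD_in * 100
= (1202.42 - 96.67) / 1202.42 * 100
= 91.9604%

91.9604%


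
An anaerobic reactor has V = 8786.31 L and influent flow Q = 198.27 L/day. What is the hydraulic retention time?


HRT = V / Q
= 8786.31 / 198.27
= 44.3149 days

44.3149 days


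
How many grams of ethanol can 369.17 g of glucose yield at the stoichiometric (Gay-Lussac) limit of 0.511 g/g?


Theoretical ethanol yield: m_EtOH = 0.511 * m_glucose
m_EtOH = 0.511 * 369.17 = 188.6459 g

188.6459 g


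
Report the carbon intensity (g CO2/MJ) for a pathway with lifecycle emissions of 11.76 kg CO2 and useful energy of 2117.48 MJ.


CI = CO2 * 1000 / E
= 11.76 * 1000 / 2117.48
= 5.5538 g CO2/MJ

5.5538 g CO2/MJ


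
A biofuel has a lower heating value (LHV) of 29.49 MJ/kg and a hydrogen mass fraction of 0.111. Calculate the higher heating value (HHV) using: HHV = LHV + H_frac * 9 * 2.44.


HHV = LHV + H_frac * 9 * 2.44
= 29.49 + 0.111 * 9 * 2.44
= 31.9276 MJ/kg

31.9276 MJ/kg


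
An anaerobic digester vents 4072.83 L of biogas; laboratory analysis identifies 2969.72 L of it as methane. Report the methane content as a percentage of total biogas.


CH4% = V_CH4 / V_total * 100
= 2969.72 / 4072.83 * 100
= 72.9154%

72.9154%


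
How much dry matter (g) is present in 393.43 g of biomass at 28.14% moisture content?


Wd = Ww * (1 - MC/100)
= 393.43 * (1 - 28.14/100)
= 282.7188 g

282.7188 g


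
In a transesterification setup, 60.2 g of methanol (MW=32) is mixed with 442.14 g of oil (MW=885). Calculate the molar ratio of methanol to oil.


Molar ratio = n_MeOH / n_oil = (MeOH/32) / (oil/885) = (MeOH * 885) / (32 * oil)
= (60.2 * 885) / (32 * 442.14)
= 3.7656

3.7656


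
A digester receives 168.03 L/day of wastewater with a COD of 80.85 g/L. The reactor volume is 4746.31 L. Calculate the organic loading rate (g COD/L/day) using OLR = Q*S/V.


OLR = Q * S / V
= 168.03 * 80.85 / 4746.31
= 2.8623 g/L/day

2.8623 g/L/day


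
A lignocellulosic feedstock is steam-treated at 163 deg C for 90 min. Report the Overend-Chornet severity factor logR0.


logR0 = log10(t * exp((T - 100) / 14.75))
= log10(90 * exp((163 - 100) / 14.75))
= 3.8092

3.8092


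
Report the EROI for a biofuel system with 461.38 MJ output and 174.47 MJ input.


EROI = E_out / E_in
= 461.38 / 174.47
= 2.6445

2.6445


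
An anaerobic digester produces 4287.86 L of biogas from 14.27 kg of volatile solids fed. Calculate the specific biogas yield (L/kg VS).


Y = V / VS
= 4287.86 / 14.27
= 300.4807 L/kg VS

300.4807 L/kg VS


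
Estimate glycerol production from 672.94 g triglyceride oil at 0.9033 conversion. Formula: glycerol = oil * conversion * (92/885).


glycerol = oil * conv * (92/885)
= 672.94 * 0.9033 * 92 / 885
= 63.1907 g

63.1907 g


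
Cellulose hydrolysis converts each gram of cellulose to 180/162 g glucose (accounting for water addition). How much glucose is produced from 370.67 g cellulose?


glucose = cellulose * 180/162
= 370.67 * 180/162
= 411.8556 g

411.8556 g


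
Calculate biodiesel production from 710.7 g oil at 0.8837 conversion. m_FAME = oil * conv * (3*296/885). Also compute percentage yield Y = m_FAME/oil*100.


m_FAME = oil * conv * (3 * 296 / 885) = oil * conv * (888/885)
= 710.7 * 0.8837 * 888 / 885
= 630.1746 g
Y = m_FAME / oil * 100 = conv * (888/885) * 100
= 0.8837 * 888 / 885 * 100
= 88.67%

630.1746 g FAME; Y = 88.67%


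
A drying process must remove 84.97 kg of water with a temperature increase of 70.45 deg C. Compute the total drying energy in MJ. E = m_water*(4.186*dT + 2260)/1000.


E = m_water * (4.186 * dT + 2260) / 1000
= 84.97 * (4.186 * 70.45 + 2260) / 1000
= 217.0902 MJ

217.0902 MJ


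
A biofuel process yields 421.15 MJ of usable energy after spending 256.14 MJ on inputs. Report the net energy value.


NEV = E_out - E_in
= 421.15 - 256.14
= 165.0100 MJ

165.0100 MJ


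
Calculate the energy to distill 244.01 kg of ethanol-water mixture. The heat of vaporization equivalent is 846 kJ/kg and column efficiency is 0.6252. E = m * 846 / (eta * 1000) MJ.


E = m * 846 / (eta * 1000)
= 244.01 * 846 / (0.6252 * 1000)
= 330.1863 MJ

330.1863 MJ


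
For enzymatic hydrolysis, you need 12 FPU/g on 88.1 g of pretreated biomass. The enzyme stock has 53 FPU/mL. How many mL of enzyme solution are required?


V = dosage * m_sub / activity
V = 12 * 88.1 / 53
V = 19.9472 mL

19.9472 mL


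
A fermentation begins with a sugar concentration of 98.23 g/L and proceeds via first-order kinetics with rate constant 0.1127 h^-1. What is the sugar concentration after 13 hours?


S = S0 * exp(-k * t)
S = 98.23 * exp(-0.1127 * 13)
S = 22.6965 g/L

22.6965 g/L


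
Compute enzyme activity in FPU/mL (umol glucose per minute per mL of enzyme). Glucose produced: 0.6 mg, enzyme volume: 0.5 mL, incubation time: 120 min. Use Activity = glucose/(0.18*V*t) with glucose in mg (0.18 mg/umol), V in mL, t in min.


Activity = glucose_mg / (0.18 mg/umol * V_mL * t_min)
= 0.6 / (0.18 * 0.5 * 120)
= 0.0556 FPU/mL

0.0556 FPU/mL
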